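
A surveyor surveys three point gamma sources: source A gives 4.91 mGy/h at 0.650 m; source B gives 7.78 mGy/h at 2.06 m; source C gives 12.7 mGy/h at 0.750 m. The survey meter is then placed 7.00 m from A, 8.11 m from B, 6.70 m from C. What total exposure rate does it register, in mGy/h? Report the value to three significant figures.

0.703 mGy/h

Each source contributes Iᵢ·(dᵢ/rᵢ)²; contributions add.
A: 4.91 × (0.650/7.00)² = 0.04234 mGy/h
B: 7.78 × (2.06/8.11)² = 0.5020 mGy/h
C: 12.7 × (0.750/6.70)² = 0.1591 mGy/h
Total = 0.04234 + 0.5020 + 0.1591 = 0.7034 mGy/h.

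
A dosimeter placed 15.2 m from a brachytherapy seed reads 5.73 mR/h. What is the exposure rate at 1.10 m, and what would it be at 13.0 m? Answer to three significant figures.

Since intensity falls as 1/r²,
At 1.10 m: (15.2/1.10)² = 190.9, so 5.73 × 190.9 = 1094 mR/h
At 13.0 m: (1.10/13.0)² = 0.007160, so 1094 × 0.007160 = 7.833 mR/h.

1090 mR/h; 7.83 mR/h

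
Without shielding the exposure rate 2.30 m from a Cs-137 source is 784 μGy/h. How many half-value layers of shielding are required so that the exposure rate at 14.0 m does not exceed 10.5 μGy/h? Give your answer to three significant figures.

1.01 half-value layers

At 14.0 m, distance alone gives (2.30/14.0)² = 0.02699, so 784 × 0.02699 = 21.16 μGy/h.
Further attenuation needed: 21.16/10.5 = 2.015.
n = log₂(2.015) = 1.011 half-value layers.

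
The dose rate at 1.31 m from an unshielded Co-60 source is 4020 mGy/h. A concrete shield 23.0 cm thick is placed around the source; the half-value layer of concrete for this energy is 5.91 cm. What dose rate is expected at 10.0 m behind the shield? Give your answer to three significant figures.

Distance alone: (1.31/10.0)² = 0.01716, so 4020 × 0.01716 = 68.98 mGy/h.
Shield: 23.0/5.91 = 3.892 half-value layers → attenuation 2^(−3.892) = 0.06736.
Combined: 68.98 × 0.06736 = 4.646 mGy/h.

4.65 mGy/h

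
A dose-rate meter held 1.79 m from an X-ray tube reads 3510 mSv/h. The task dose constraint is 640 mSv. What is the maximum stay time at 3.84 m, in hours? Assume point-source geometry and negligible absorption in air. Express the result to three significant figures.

By the inverse-square law, rate at 3.84 m:
(1.79/3.84)² = 0.2173, so 3510 × 0.2173 = 762.7 mSv/h.
Stay time = 640 mSv ÷ 762.7 mSv/h = 0.8391 h.

0.839 h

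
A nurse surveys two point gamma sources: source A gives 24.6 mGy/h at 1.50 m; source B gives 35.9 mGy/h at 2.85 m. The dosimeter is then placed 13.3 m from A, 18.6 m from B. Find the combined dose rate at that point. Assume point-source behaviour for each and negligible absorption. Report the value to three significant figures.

Each source contributes Iᵢ·(dᵢ/rᵢ)²; contributions add.
A: 24.6 × (1.50/13.3)² = 0.3129 mGy/h
B: 35.9 × (2.85/18.6)² = 0.8429 mGy/h
Total = 0.3129 + 0.8429 = 1.156 mGy/h.

1.16 mGy/h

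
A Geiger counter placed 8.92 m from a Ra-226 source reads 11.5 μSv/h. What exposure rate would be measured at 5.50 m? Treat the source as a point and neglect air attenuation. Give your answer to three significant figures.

Since intensity falls as 1/r², scaling from 8.92 m to 5.50 m:
(8.92/5.50)² = 2.630, so 11.5 × 2.630 = 30.24 μSv/h.

30.2 μSv/h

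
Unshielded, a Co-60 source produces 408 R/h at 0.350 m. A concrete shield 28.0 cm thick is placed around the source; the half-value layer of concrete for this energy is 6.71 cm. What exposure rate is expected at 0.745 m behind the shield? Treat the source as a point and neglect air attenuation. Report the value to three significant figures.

4.99 R/h

Distance alone: 408 × (0.350/0.745)² = 408 × 0.2207 = 90.05 R/h.
Shield: 28.0/6.71 = 4.173 half-value layers → attenuation 2^(−4.173) = 0.05544.
Combined: 90.05 × 0.05544 = 4.992 R/h.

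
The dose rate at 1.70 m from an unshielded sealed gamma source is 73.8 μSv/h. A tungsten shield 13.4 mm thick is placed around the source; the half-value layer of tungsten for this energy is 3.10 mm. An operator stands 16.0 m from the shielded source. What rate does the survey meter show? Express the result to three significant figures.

0.0416 μSv/h

Distance alone: 73.8 × (1.70/16.0)² = 73.8 × 0.01129 = 0.8332 μSv/h.
Shield: 13.4/3.10 = 4.323 half-value layers → attenuation 2^(−4.323) = 0.04996.
Combined: 0.8332 × 0.04996 = 0.04163 μSv/h.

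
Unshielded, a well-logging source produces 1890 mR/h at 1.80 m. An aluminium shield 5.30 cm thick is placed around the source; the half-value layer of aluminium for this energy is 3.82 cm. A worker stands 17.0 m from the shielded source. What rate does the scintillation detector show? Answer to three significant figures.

Distance alone: (1.80/17.0)² = 0.01121, so 1890 × 0.01121 = 21.19 mR/h.
Shield: 5.30/3.82 = 1.387 half-value layers → attenuation 2^(−1.387) = 0.3824.
Combined: 21.19 × 0.3824 = 8.103 mR/h.

8.10 mR/h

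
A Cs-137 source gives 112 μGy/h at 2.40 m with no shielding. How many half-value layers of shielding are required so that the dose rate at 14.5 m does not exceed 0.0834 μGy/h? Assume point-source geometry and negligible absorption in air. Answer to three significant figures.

5.20 half-value layers

At 14.5 m, distance alone gives 112 × (2.40/14.5)² = 112 × 0.02740 = 3.069 μGy/h.
Further attenuation needed: 3.069/0.0834 = 36.80.
n = log₂(36.80) = 5.202 half-value layers.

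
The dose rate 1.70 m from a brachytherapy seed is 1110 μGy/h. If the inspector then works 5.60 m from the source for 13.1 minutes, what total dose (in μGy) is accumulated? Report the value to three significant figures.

22.3 μGy

Intensity scales as (d₁/d₂)², so rate at 5.60 m:
1110 × (1.70/5.60)² = 1110 × 0.09216 = 102.3 μGy/h.
Dose = rate × time = 102.3 μGy/h × 0.2183 h = 22.33 μGy.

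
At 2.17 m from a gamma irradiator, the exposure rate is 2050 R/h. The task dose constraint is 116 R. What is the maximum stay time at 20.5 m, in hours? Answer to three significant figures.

5.05 h

Applying the 1/r² law, rate at 20.5 m:
2050 × (2.17/20.5)² = 2050 × 0.01120 = 22.96 R/h.
Stay time = 116 R ÷ 22.96 R/h = 5.052 h.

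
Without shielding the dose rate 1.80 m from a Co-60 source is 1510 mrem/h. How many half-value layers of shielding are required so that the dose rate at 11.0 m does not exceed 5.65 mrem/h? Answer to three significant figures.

At 11.0 m, distance alone gives 1510 × (1.80/11.0)² = 1510 × 0.02678 = 40.44 mrem/h.
Further attenuation needed: 40.44/5.65 = 7.158.
n = log₂(7.158) = 2.840 half-value layers.

2.84 half-value layers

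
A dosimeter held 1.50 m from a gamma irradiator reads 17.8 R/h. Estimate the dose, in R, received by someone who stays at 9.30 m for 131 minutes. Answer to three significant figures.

Applying the 1/r² law, rate at 9.30 m:
17.8 × (1.50/9.30)² = 17.8 × 0.02601 = 0.4630 R/h.
Dose = rate × time = 0.4630 R/h × 2.183 h = 1.011 R.

1.01 R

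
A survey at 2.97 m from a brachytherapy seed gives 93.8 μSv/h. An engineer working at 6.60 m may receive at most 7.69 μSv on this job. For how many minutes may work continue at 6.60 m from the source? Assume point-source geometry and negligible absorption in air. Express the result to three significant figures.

24.3 min

Intensity scales as (d₁/d₂)², so rate at 6.60 m:
(2.97/6.60)² = 0.2025, so 93.8 × 0.2025 = 18.99 μSv/h.
Stay time = 7.69 μSv ÷ 18.99 μSv/h = 0.4049 h = 24.29 min.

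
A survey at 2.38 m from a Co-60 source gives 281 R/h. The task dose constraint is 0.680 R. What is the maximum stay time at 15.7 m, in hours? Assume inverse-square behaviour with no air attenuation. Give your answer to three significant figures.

0.105 h

Using I₁d₁² = I₂d₂², rate at 15.7 m:
(2.38/15.7)² = 0.02298, so 281 × 0.02298 = 6.457 R/h.
Stay time = 0.680 R ÷ 6.457 R/h = 0.1053 h.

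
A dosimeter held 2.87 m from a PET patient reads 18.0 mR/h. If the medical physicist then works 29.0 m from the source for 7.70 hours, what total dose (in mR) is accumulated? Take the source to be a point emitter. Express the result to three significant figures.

1.36 mR

Since intensity falls as 1/r², rate at 29.0 m:
(2.87/29.0)² = 0.009794, so 18.0 × 0.009794 = 0.1763 mR/h.
Dose = rate × time = 0.1763 mR/h × 7.700 h = 1.358 mR.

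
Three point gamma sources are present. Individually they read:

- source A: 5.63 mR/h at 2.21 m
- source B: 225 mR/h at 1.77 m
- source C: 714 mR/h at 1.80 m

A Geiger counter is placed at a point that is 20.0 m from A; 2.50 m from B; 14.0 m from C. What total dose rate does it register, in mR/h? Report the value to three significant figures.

Each source contributes Iᵢ·(dᵢ/rᵢ)²; contributions add.
A: 5.63 × (2.21/20.0)² = 0.06874 mR/h
B: 225 × (1.77/2.50)² = 112.8 mR/h
C: 714 × (1.80/14.0)² = 11.80 mR/h
Total = 0.06874 + 112.8 + 11.80 = 124.7 mR/h.

125 mR/h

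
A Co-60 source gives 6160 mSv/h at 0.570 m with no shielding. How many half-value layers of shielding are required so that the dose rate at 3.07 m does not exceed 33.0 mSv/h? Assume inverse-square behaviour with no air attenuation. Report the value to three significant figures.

2.69 half-value layers

At 3.07 m, distance alone gives 6160 × (0.570/3.07)² = 6160 × 0.03447 = 212.3 mSv/h.
Further attenuation needed: 212.3/33.0 = 6.433.
n = log₂(6.433) = 2.685 half-value layers.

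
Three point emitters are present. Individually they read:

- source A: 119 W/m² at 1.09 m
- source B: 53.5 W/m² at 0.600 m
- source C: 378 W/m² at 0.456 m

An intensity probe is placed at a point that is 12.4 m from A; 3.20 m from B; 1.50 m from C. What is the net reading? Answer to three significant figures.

37.7 W/m²

Each source contributes Iᵢ·(dᵢ/rᵢ)²; contributions add.
A: 119 × (1.09/12.4)² = 0.9195 W/m²
B: 53.5 × (0.600/3.20)² = 1.881 W/m²
C: 378 × (0.456/1.50)² = 34.93 W/m²
Total = 0.9195 + 1.881 + 34.93 = 37.73 W/m².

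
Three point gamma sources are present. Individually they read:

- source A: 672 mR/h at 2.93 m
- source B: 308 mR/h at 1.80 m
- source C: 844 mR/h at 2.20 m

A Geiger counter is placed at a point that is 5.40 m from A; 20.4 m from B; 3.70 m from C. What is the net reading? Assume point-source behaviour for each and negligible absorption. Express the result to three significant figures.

Each source contributes Iᵢ·(dᵢ/rᵢ)²; contributions add.
A: 672 × (2.93/5.40)² = 197.8 mR/h
B: 308 × (1.80/20.4)² = 2.398 mR/h
C: 844 × (2.20/3.70)² = 298.4 mR/h
Total = 197.8 + 2.398 + 298.4 = 498.6 mR/h.

499 mR/h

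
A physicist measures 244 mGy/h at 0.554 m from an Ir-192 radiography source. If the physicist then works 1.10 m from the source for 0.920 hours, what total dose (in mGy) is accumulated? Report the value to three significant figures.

By the inverse-square law, rate at 1.10 m:
(0.554/1.10)² = 0.2536, so 244 × 0.2536 = 61.88 mGy/h.
Dose = rate × time = 61.88 mGy/h × 0.9200 h = 56.93 mGy.

56.9 mGy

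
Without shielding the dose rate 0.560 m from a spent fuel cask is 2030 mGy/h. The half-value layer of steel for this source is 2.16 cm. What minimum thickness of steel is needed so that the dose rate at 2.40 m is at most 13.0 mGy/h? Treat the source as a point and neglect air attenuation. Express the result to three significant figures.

At 2.40 m, distance alone gives (0.560/2.40)² = 0.05444, so 2030 × 0.05444 = 110.5 mGy/h.
Further attenuation needed: 110.5/13.0 = 8.500.
n = log₂(8.500) = 3.087 half-value layers.
Thickness = 3.087 × 2.16 cm = 6.668 cm.

6.67 cm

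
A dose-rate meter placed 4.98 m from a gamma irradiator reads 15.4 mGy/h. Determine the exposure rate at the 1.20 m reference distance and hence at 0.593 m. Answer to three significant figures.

Intensity scales as (d₁/d₂)², so
At 1.20 m: (4.98/1.20)² = 17.22, so 15.4 × 17.22 = 265.2 mGy/h
At 0.593 m: (1.20/0.593)² = 4.095, so 265.2 × 4.095 = 1086 mGy/h.

265 mGy/h; 1090 mGy/h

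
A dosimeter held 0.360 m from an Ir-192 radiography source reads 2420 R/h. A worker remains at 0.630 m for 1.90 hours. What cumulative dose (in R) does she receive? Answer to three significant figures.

Using I₁d₁² = I₂d₂², rate at 0.630 m:
(0.360/0.630)² = 0.3265, so 2420 × 0.3265 = 790.1 R/h.
Dose = rate × time = 790.1 R/h × 1.900 h = 1501 R.

1500 R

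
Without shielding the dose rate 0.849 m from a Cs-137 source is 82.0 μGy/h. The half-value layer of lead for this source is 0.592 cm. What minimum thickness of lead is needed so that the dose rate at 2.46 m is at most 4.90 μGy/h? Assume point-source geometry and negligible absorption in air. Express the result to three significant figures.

At 2.46 m, distance alone gives 82.0 × (0.849/2.46)² = 82.0 × 0.1191 = 9.766 μGy/h.
Further attenuation needed: 9.766/4.90 = 1.993.
n = log₂(1.993) = 0.9949 half-value layers.
Thickness = 0.9949 × 0.592 cm = 0.5890 cm.

0.589 cm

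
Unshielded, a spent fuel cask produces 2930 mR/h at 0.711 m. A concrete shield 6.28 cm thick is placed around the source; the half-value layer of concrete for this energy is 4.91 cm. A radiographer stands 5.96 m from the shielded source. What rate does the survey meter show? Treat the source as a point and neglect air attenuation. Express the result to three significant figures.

Distance alone: 2930 × (0.711/5.96)² = 2930 × 0.01423 = 41.69 mR/h.
Shield: 6.28/4.91 = 1.279 half-value layers → attenuation 2^(−1.279) = 0.4121.
Combined: 41.69 × 0.4121 = 17.18 mR/h.

17.2 mR/h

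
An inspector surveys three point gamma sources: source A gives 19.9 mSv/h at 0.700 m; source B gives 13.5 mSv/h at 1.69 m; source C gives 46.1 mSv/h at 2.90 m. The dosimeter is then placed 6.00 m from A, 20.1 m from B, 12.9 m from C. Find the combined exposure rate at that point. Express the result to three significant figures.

2.70 mSv/h

Each source contributes Iᵢ·(dᵢ/rᵢ)²; contributions add.
A: 19.9 × (0.700/6.00)² = 0.2709 mSv/h
B: 13.5 × (1.69/20.1)² = 0.09544 mSv/h
C: 46.1 × (2.90/12.9)² = 2.330 mSv/h
Total = 0.2709 + 0.09544 + 2.330 = 2.696 mSv/h.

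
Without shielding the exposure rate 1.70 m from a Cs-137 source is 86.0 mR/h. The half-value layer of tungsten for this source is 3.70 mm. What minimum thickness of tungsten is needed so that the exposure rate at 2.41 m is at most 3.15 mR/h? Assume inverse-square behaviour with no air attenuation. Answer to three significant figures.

At 2.41 m, distance alone gives 86.0 × (1.70/2.41)² = 86.0 × 0.4976 = 42.79 mR/h.
Further attenuation needed: 42.79/3.15 = 13.58.
n = log₂(13.58) = 3.763 half-value layers.
Thickness = 3.763 × 3.70 mm = 13.92 mm.

13.9 mm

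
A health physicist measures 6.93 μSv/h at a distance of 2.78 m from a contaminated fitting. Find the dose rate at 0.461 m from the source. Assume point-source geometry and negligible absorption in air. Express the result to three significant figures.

252 μSv/h

By the inverse-square law, the rate at 0.461 m is
(2.78/0.461)² = 36.37, so 6.93 × 36.37 = 252.0 μSv/h.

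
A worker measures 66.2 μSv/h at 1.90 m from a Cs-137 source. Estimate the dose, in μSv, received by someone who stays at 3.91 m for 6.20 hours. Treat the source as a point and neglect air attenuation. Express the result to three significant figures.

96.9 μSv

Using I₁d₁² = I₂d₂², rate at 3.91 m:
66.2 × (1.90/3.91)² = 66.2 × 0.2361 = 15.63 μSv/h.
Dose = rate × time = 15.63 μSv/h × 6.200 h = 96.91 μSv.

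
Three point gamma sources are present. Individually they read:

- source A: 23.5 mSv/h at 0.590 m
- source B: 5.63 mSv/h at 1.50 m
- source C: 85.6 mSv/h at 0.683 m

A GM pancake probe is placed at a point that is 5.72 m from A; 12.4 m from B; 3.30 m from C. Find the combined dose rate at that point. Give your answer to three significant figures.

4.00 mSv/h

Each source contributes Iᵢ·(dᵢ/rᵢ)²; contributions add.
A: 23.5 × (0.590/5.72)² = 0.2500 mSv/h
B: 5.63 × (1.50/12.4)² = 0.08238 mSv/h
C: 85.6 × (0.683/3.30)² = 3.667 mSv/h
Total = 0.2500 + 0.08238 + 3.667 = 3.999 mSv/h.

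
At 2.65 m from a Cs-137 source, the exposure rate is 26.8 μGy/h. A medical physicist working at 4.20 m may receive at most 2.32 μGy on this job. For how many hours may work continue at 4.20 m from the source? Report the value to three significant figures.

0.217 h

Since intensity falls as 1/r², rate at 4.20 m:
26.8 × (2.65/4.20)² = 26.8 × 0.3981 = 10.67 μGy/h.
Stay time = 2.32 μGy ÷ 10.67 μGy/h = 0.2174 h.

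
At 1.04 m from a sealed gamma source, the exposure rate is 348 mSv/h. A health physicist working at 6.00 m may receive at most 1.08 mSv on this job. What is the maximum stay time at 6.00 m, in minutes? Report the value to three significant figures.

Using I₁d₁² = I₂d₂², rate at 6.00 m:
348 × (1.04/6.00)² = 348 × 0.03004 = 10.45 mSv/h.
Stay time = 1.08 mSv ÷ 10.45 mSv/h = 0.1033 h = 6.198 min.

6.20 min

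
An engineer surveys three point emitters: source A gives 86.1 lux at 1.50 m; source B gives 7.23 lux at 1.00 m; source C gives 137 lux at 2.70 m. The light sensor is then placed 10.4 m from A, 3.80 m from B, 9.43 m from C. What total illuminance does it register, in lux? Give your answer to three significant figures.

13.5 lux

Each source contributes Iᵢ·(dᵢ/rᵢ)²; contributions add.
A: 86.1 × (1.50/10.4)² = 1.791 lux
B: 7.23 × (1.00/3.80)² = 0.5007 lux
C: 137 × (2.70/9.43)² = 11.23 lux
Total = 1.791 + 0.5007 + 11.23 = 13.52 lux.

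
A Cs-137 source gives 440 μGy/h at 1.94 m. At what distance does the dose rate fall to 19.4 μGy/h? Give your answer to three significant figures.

Intensity scales as (d₁/d₂)², so d₂ = d₁·√(I₁/I₂).
I₁/I₂ = 440/19.4 = 22.68, so d₂ = 1.94 × √22.68 = 9.239 m.

9.24 m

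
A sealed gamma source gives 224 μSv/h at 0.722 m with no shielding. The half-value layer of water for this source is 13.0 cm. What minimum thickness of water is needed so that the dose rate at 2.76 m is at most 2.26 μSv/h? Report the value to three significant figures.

35.9 cm

At 2.76 m, distance alone gives 224 × (0.722/2.76)² = 224 × 0.06843 = 15.33 μSv/h.
Further attenuation needed: 15.33/2.26 = 6.783.
n = log₂(6.783) = 2.762 half-value layers.
Thickness = 2.762 × 13.0 cm = 35.91 cm.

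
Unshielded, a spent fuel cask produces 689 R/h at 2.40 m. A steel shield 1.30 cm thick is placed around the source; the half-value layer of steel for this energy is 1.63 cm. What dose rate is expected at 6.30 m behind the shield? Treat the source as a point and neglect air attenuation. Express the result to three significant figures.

57.5 R/h

Distance alone: (2.40/6.30)² = 0.1451, so 689 × 0.1451 = 99.97 R/h.
Shield: 1.30/1.63 = 0.7975 half-value layers → attenuation 2^(−0.7975) = 0.5753.
Combined: 99.97 × 0.5753 = 57.51 R/h.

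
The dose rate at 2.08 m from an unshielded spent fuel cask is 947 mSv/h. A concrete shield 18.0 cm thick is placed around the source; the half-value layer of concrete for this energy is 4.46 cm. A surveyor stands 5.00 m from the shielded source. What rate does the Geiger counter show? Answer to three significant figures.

Distance alone: 947 × (2.08/5.00)² = 947 × 0.1731 = 163.9 mSv/h.
Shield: 18.0/4.46 = 4.036 half-value layers → attenuation 2^(−4.036) = 0.06096.
Combined: 163.9 × 0.06096 = 9.991 mSv/h.

9.99 mSv/h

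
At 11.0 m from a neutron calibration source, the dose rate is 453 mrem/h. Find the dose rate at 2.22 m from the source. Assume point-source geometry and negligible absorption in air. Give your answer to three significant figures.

By the inverse-square law, the rate at 2.22 m is
453 × (11.0/2.22)² = 453 × 24.55 = 11120 mrem/h.

11100 mrem/h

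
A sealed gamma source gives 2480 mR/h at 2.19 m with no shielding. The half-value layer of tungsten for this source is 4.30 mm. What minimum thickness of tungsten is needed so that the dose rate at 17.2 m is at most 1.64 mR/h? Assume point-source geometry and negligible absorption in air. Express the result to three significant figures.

At 17.2 m, distance alone gives 2480 × (2.19/17.2)² = 2480 × 0.01621 = 40.20 mR/h.
Further attenuation needed: 40.20/1.64 = 24.51.
n = log₂(24.51) = 4.615 half-value layers.
Thickness = 4.615 × 4.30 mm = 19.84 mm.

19.8 mm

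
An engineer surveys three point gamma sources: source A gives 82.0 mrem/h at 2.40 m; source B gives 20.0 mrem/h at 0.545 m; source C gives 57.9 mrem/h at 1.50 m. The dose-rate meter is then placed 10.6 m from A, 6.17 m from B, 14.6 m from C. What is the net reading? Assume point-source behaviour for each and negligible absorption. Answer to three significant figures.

4.97 mrem/h

Each source contributes Iᵢ·(dᵢ/rᵢ)²; contributions add.
A: 82.0 × (2.40/10.6)² = 4.204 mrem/h
B: 20.0 × (0.545/6.17)² = 0.1560 mrem/h
C: 57.9 × (1.50/14.6)² = 0.6112 mrem/h
Total = 4.204 + 0.1560 + 0.6112 = 4.971 mrem/h.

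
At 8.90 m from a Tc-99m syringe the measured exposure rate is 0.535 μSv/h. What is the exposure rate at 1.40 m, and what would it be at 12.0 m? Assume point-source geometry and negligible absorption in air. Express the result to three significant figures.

Applying the 1/r² law,
At 1.40 m: (8.90/1.40)² = 40.41, so 0.535 × 40.41 = 21.62 μSv/h
At 12.0 m: 21.62 × (1.40/12.0)² = 21.62 × 0.01361 = 0.2942 μSv/h.

21.6 μSv/h; 0.294 μSv/h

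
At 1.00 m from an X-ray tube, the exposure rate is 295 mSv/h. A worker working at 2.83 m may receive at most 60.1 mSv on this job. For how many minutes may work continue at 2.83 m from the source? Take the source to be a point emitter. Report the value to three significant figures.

Since intensity falls as 1/r², rate at 2.83 m:
295 × (1.00/2.83)² = 295 × 0.1249 = 36.85 mSv/h.
Stay time = 60.1 mSv ÷ 36.85 mSv/h = 1.631 h = 97.86 min.

97.9 min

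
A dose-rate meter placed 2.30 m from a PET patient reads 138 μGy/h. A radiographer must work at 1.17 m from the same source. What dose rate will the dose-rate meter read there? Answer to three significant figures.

Since intensity falls as 1/r², scaling from 2.30 m to 1.17 m:
(2.30/1.17)² = 3.864, so 138 × 3.864 = 533.2 μGy/h.

533 μGy/h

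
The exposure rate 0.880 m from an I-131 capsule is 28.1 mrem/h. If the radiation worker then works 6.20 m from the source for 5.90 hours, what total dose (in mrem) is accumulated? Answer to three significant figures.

Since intensity falls as 1/r², rate at 6.20 m:
28.1 × (0.880/6.20)² = 28.1 × 0.02015 = 0.5662 mrem/h.
Dose = rate × time = 0.5662 mrem/h × 5.900 h = 3.341 mrem.

3.34 mrem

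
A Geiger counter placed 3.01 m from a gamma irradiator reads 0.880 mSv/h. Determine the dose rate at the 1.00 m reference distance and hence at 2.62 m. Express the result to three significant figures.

7.97 mSv/h; 1.16 mSv/h

By the inverse-square law,
At 1.00 m: (3.01/1.00)² = 9.060, so 0.880 × 9.060 = 7.973 mSv/h
At 2.62 m: (1.00/2.62)² = 0.1457, so 7.973 × 0.1457 = 1.162 mSv/h.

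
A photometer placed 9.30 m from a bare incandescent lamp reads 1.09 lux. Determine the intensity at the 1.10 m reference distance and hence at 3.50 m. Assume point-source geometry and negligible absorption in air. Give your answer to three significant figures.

Intensity scales as (d₁/d₂)², so
At 1.10 m: 1.09 × (9.30/1.10)² = 1.09 × 71.48 = 77.91 lux
At 3.50 m: 77.91 × (1.10/3.50)² = 77.91 × 0.09878 = 7.696 lux.

77.9 lux; 7.70 lux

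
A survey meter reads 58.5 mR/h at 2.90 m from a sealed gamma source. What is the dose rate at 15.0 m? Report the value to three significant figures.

Using I₁d₁² = I₂d₂², the rate at 15.0 m is
58.5 × (2.90/15.0)² = 58.5 × 0.03738 = 2.187 mR/h.

2.19 mR/h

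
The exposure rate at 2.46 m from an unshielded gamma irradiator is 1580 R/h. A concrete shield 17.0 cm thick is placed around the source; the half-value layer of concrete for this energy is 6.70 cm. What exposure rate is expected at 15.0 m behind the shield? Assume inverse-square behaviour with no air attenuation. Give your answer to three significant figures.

Distance alone: (2.46/15.0)² = 0.02690, so 1580 × 0.02690 = 42.50 R/h.
Shield: 17.0/6.70 = 2.537 half-value layers → attenuation 2^(−2.537) = 0.1723.
Combined: 42.50 × 0.1723 = 7.323 R/h.

7.32 R/h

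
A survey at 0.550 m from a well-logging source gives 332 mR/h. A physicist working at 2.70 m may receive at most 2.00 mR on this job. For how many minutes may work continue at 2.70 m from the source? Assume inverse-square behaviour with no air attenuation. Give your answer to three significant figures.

8.71 min

By the inverse-square law, rate at 2.70 m:
332 × (0.550/2.70)² = 332 × 0.04150 = 13.78 mR/h.
Stay time = 2.00 mR ÷ 13.78 mR/h = 0.1451 h = 8.706 min.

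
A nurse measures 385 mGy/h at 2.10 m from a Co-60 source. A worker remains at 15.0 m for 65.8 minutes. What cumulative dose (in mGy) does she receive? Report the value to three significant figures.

8.28 mGy

Intensity scales as (d₁/d₂)², so rate at 15.0 m:
(2.10/15.0)² = 0.01960, so 385 × 0.01960 = 7.546 mGy/h.
Dose = rate × time = 7.546 mGy/h × 1.097 h = 8.278 mGy.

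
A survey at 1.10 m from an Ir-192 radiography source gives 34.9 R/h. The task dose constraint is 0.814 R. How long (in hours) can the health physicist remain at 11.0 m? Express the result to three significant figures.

Intensity scales as (d₁/d₂)², so rate at 11.0 m:
(1.10/11.0)² = 0.01000, so 34.9 × 0.01000 = 0.3490 R/h.
Stay time = 0.814 R ÷ 0.3490 R/h = 2.332 h.

2.33 h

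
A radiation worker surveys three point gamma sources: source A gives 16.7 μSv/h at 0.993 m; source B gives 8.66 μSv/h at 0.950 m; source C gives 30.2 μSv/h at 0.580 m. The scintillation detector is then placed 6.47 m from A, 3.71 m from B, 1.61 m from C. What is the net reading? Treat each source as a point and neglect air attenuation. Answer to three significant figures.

4.88 μSv/h

By superposition, sum each source's inverse-square contribution:
A: 16.7 × (0.993/6.47)² = 0.3934 μSv/h
B: 8.66 × (0.950/3.71)² = 0.5678 μSv/h
C: 30.2 × (0.580/1.61)² = 3.919 μSv/h
Total = 0.3934 + 0.5678 + 3.919 = 4.880 μSv/h.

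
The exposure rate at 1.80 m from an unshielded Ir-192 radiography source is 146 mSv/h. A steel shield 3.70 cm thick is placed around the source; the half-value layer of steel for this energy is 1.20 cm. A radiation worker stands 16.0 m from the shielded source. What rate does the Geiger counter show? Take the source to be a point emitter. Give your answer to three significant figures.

0.218 mSv/h

Distance alone: 146 × (1.80/16.0)² = 146 × 0.01266 = 1.848 mSv/h.
Shield: 3.70/1.20 = 3.083 half-value layers → attenuation 2^(−3.083) = 0.1180.
Combined: 1.848 × 0.1180 = 0.2181 mSv/h.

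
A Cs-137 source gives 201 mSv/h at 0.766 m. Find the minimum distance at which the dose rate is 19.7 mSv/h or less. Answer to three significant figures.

2.45 m

Applying the 1/r² law, d₂ = d₁·√(I₁/I₂).
I₁/I₂ = 201/19.7 = 10.20, so d₂ = 0.766 × √10.20 = 2.446 m.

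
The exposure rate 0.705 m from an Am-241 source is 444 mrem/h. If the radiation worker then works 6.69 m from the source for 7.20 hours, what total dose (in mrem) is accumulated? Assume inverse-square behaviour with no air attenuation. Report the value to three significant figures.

Using I₁d₁² = I₂d₂², rate at 6.69 m:
444 × (0.705/6.69)² = 444 × 0.01111 = 4.933 mrem/h.
Dose = rate × time = 4.933 mrem/h × 7.200 h = 35.52 mrem.

35.5 mrem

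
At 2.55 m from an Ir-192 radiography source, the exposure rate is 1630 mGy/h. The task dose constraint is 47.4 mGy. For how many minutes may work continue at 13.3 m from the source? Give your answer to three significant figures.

47.5 min

Applying the 1/r² law, rate at 13.3 m:
1630 × (2.55/13.3)² = 1630 × 0.03676 = 59.92 mGy/h.
Stay time = 47.4 mGy ÷ 59.92 mGy/h = 0.7911 h = 47.47 min.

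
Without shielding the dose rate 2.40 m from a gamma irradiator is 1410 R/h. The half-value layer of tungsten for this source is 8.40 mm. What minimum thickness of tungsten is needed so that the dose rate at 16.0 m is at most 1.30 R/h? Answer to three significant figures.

38.7 mm

At 16.0 m, distance alone gives 1410 × (2.40/16.0)² = 1410 × 0.02250 = 31.72 R/h.
Further attenuation needed: 31.72/1.30 = 24.40.
n = log₂(24.40) = 4.609 half-value layers.
Thickness = 4.609 × 8.40 mm = 38.72 mm.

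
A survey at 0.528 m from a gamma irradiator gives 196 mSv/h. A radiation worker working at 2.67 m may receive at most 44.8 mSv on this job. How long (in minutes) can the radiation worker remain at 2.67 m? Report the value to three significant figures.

351 min

By the inverse-square law, rate at 2.67 m:
(0.528/2.67)² = 0.03911, so 196 × 0.03911 = 7.666 mSv/h.
Stay time = 44.8 mSv ÷ 7.666 mSv/h = 5.844 h = 350.6 min.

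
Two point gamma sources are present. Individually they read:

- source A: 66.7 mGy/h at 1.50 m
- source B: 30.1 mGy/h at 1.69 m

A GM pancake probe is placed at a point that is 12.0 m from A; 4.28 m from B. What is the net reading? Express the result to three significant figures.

5.74 mGy/h

Each source contributes Iᵢ·(dᵢ/rᵢ)²; contributions add.
A: 66.7 × (1.50/12.0)² = 1.042 mGy/h
B: 30.1 × (1.69/4.28)² = 4.693 mGy/h
Total = 1.042 + 4.693 = 5.735 mGy/h.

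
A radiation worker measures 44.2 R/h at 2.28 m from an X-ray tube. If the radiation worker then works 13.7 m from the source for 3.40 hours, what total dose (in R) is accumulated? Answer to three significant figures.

By the inverse-square law, rate at 13.7 m:
44.2 × (2.28/13.7)² = 44.2 × 0.02770 = 1.224 R/h.
Dose = rate × time = 1.224 R/h × 3.400 h = 4.162 R.

4.16 R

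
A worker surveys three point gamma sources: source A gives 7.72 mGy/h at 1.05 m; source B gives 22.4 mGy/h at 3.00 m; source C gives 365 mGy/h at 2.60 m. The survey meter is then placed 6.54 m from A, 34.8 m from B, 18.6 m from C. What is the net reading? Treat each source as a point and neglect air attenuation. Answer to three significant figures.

Each source contributes Iᵢ·(dᵢ/rᵢ)²; contributions add.
A: 7.72 × (1.05/6.54)² = 0.1990 mGy/h
B: 22.4 × (3.00/34.8)² = 0.1665 mGy/h
C: 365 × (2.60/18.6)² = 7.132 mGy/h
Total = 0.1990 + 0.1665 + 7.132 = 7.497 mGy/h.

7.50 mGy/h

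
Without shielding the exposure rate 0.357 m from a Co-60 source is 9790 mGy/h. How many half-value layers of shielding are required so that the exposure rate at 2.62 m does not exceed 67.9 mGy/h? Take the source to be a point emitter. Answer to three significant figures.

At 2.62 m, distance alone gives (0.357/2.62)² = 0.01857, so 9790 × 0.01857 = 181.8 mGy/h.
Further attenuation needed: 181.8/67.9 = 2.677.
n = log₂(2.677) = 1.421 half-value layers.

1.42 half-value layers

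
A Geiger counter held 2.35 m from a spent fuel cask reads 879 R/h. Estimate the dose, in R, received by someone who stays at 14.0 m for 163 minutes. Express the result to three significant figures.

By the inverse-square law, rate at 14.0 m:
879 × (2.35/14.0)² = 879 × 0.02818 = 24.77 R/h.
Dose = rate × time = 24.77 R/h × 2.717 h = 67.30 R.

67.3 R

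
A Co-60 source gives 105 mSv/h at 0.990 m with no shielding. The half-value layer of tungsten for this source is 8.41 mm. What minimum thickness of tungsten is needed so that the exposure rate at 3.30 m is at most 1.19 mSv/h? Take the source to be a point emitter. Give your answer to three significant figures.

25.1 mm

At 3.30 m, distance alone gives 105 × (0.990/3.30)² = 105 × 0.09000 = 9.450 mSv/h.
Further attenuation needed: 9.450/1.19 = 7.941.
n = log₂(7.941) = 2.989 half-value layers.
Thickness = 2.989 × 8.41 mm = 25.14 mm.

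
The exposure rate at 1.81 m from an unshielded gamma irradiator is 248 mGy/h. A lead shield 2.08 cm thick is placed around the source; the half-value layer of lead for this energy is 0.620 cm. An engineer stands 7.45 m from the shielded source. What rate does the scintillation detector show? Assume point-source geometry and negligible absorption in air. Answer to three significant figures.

1.43 mGy/h

Distance alone: 248 × (1.81/7.45)² = 248 × 0.05903 = 14.64 mGy/h.
Shield: 2.08/0.620 = 3.355 half-value layers → attenuation 2^(−3.355) = 0.09773.
Combined: 14.64 × 0.09773 = 1.431 mGy/h.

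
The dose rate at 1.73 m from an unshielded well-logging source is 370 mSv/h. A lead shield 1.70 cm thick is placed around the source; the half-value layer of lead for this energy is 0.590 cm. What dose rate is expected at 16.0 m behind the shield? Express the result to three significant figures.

0.587 mSv/h

Distance alone: 370 × (1.73/16.0)² = 370 × 0.01169 = 4.325 mSv/h.
Shield: 1.70/0.590 = 2.881 half-value layers → attenuation 2^(−2.881) = 0.1357.
Combined: 4.325 × 0.1357 = 0.5869 mSv/h.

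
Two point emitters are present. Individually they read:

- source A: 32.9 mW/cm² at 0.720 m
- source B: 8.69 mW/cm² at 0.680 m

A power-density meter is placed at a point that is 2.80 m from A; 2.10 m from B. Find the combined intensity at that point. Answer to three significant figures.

Each source contributes Iᵢ·(dᵢ/rᵢ)²; contributions add.
A: 32.9 × (0.720/2.80)² = 2.175 mW/cm²
B: 8.69 × (0.680/2.10)² = 0.9112 mW/cm²
Total = 2.175 + 0.9112 = 3.086 mW/cm².

3.09 mW/cm²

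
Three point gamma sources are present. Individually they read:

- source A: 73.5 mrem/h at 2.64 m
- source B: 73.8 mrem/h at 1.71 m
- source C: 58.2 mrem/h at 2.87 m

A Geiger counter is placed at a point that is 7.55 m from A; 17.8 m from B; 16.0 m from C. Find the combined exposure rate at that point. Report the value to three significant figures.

11.5 mrem/h

Each source contributes Iᵢ·(dᵢ/rᵢ)²; contributions add.
A: 73.5 × (2.64/7.55)² = 8.987 mrem/h
B: 73.8 × (1.71/17.8)² = 0.6811 mrem/h
C: 58.2 × (2.87/16.0)² = 1.873 mrem/h
Total = 8.987 + 0.6811 + 1.873 = 11.54 mrem/h.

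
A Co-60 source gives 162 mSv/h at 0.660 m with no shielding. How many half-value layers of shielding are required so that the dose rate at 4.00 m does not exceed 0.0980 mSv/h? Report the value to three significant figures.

5.49 half-value layers

At 4.00 m, distance alone gives 162 × (0.660/4.00)² = 162 × 0.02723 = 4.411 mSv/h.
Further attenuation needed: 4.411/0.0980 = 45.01.
n = log₂(45.01) = 5.492 half-value layers.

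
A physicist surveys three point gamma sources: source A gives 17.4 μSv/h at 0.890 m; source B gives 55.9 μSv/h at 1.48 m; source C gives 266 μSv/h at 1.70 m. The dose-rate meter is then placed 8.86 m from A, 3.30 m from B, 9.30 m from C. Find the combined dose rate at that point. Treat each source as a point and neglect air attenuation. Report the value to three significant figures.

Each source contributes Iᵢ·(dᵢ/rᵢ)²; contributions add.
A: 17.4 × (0.890/8.86)² = 0.1756 μSv/h
B: 55.9 × (1.48/3.30)² = 11.24 μSv/h
C: 266 × (1.70/9.30)² = 8.888 μSv/h
Total = 0.1756 + 11.24 + 8.888 = 20.30 μSv/h.

20.3 μSv/h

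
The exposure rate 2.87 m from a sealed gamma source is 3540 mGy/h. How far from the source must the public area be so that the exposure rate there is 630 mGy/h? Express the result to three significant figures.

Since intensity falls as 1/r², d₂ = d₁·√(I₁/I₂).
I₁/I₂ = 3540/630 = 5.619, so d₂ = 2.87 × √5.619 = 6.803 m.

6.80 m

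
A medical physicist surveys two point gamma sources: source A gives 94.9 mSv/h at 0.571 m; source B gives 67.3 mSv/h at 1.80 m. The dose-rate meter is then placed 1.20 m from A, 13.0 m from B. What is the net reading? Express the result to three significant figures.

Each source contributes Iᵢ·(dᵢ/rᵢ)²; contributions add.
A: 94.9 × (0.571/1.20)² = 21.49 mSv/h
B: 67.3 × (1.80/13.0)² = 1.290 mSv/h
Total = 21.49 + 1.290 = 22.78 mSv/h.

22.8 mSv/h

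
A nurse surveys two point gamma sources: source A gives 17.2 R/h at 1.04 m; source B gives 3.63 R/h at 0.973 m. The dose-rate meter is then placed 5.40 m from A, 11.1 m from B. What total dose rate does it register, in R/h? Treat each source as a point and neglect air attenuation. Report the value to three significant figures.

0.666 R/h

Each source contributes Iᵢ·(dᵢ/rᵢ)²; contributions add.
A: 17.2 × (1.04/5.40)² = 0.6380 R/h
B: 3.63 × (0.973/11.1)² = 0.02789 R/h
Total = 0.6380 + 0.02789 = 0.6659 R/h.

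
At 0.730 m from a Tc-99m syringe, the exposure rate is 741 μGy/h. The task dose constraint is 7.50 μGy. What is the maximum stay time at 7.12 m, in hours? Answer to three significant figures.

Since intensity falls as 1/r², rate at 7.12 m:
741 × (0.730/7.12)² = 741 × 0.01051 = 7.788 μGy/h.
Stay time = 7.50 μGy ÷ 7.788 μGy/h = 0.9630 h.

0.963 h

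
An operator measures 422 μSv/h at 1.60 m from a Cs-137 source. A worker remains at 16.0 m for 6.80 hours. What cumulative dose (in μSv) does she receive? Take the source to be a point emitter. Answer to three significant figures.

By the inverse-square law, rate at 16.0 m:
422 × (1.60/16.0)² = 422 × 0.01000 = 4.220 μSv/h.
Dose = rate × time = 4.220 μSv/h × 6.800 h = 28.70 μSv.

28.7 μSv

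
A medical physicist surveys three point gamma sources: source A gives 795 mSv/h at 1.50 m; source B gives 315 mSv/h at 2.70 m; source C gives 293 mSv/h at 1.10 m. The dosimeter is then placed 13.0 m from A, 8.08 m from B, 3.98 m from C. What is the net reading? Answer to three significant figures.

By superposition, sum each source's inverse-square contribution:
A: 795 × (1.50/13.0)² = 10.58 mSv/h
B: 315 × (2.70/8.08)² = 35.17 mSv/h
C: 293 × (1.10/3.98)² = 22.38 mSv/h
Total = 10.58 + 35.17 + 22.38 = 68.13 mSv/h.

68.1 mSv/h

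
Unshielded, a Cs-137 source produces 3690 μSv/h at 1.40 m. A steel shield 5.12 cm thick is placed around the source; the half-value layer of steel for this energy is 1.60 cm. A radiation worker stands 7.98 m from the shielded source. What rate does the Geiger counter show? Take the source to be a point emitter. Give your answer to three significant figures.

12.4 μSv/h

Distance alone: (1.40/7.98)² = 0.03078, so 3690 × 0.03078 = 113.6 μSv/h.
Shield: 5.12/1.60 = 3.200 half-value layers → attenuation 2^(−3.200) = 0.1088.
Combined: 113.6 × 0.1088 = 12.36 μSv/h.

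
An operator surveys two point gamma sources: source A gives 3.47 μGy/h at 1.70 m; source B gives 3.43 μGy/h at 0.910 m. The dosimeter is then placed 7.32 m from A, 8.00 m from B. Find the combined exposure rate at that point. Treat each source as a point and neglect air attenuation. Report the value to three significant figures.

0.232 μGy/h

By superposition, sum each source's inverse-square contribution:
A: 3.47 × (1.70/7.32)² = 0.1872 μGy/h
B: 3.43 × (0.910/8.00)² = 0.04438 μGy/h
Total = 0.1872 + 0.04438 = 0.2316 μGy/h.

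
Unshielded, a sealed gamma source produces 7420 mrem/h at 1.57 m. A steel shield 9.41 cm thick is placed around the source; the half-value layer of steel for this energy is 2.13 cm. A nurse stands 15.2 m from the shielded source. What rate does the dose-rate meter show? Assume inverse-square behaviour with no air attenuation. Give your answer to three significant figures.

3.70 mrem/h

Distance alone: 7420 × (1.57/15.2)² = 7420 × 0.01067 = 79.17 mrem/h.
Shield: 9.41/2.13 = 4.418 half-value layers → attenuation 2^(−4.418) = 0.04678.
Combined: 79.17 × 0.04678 = 3.704 mrem/h.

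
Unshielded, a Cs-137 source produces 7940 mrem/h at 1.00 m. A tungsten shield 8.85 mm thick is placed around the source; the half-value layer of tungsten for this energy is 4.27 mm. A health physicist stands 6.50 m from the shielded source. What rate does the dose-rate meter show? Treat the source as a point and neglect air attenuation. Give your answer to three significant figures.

44.7 mrem/h

Distance alone: 7940 × (1.00/6.50)² = 7940 × 0.02367 = 187.9 mrem/h.
Shield: 8.85/4.27 = 2.073 half-value layers → attenuation 2^(−2.073) = 0.2377.
Combined: 187.9 × 0.2377 = 44.66 mrem/h.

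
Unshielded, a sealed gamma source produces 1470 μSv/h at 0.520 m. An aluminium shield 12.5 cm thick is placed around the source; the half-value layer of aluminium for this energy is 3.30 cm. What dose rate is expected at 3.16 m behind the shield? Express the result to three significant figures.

Distance alone: (0.520/3.16)² = 0.02708, so 1470 × 0.02708 = 39.81 μSv/h.
Shield: 12.5/3.30 = 3.788 half-value layers → attenuation 2^(−3.788) = 0.07239.
Combined: 39.81 × 0.07239 = 2.882 μSv/h.

2.88 μSv/h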